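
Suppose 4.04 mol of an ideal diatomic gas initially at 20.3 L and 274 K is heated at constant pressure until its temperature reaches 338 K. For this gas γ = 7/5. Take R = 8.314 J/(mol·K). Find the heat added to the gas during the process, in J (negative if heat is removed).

7520 J

P₁ = nRT₁/V₁ = 4.04×8.314×274/20.3 = 453 kPa.
Isobaric: P stays 453 kPa; V/T = const ⇒ T₂ = 338 K, V₂ = 25.0 L.
W = PΔV = 453×(25.0−20.3) kPa·L = 2150 J.
ΔU = nCvΔT = 4.04×20.8×(338−274) = 5370 J.
Q = ΔU + W = nCpΔT = 7520 J.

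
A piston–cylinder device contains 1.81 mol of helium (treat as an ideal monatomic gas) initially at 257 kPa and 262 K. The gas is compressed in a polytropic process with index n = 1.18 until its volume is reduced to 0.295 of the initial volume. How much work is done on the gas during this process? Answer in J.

V₁ = nRT₁/P₁ = 1.81×8.314×262/257 = 15.3 L.
Polytropic n=1.18: T₂ = T₁(V₁/V₂)^(n−1) = 262×(3.39)^0.18 = 326 K; P₂ = P₁(V₁/V₂)^n = 1090 kPa.
W = (P₁V₁−P₂V₂)/(n−1) = (257×15.3−1090×4.53)/0.18 = -5380 J.
Work done on the gas = −W_by = 5380 J.

5380 J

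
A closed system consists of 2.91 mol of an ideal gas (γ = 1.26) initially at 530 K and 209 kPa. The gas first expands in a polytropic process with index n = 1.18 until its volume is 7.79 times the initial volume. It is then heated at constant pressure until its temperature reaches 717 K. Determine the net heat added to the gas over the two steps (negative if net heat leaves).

V₁ = nRT₁/P₁ = 2.91×8.314×530/209 = 61.4 L.
Step 1 — Polytropic n=1.18: T₂ = T₁(V₁/V₂)^(n−1) = 530×(0.128)^0.18 = 366 K; P₂ = P₁(V₁/V₂)^n = 18.5 kPa.
W = (P₁V₁−P₂V₂)/(n−1) = (209×61.4−18.5×478)/0.18 = 22000 J.
ΔU = nCvΔT = 2.91×32.0×(366−530) = -15200 J.
Q = ΔU + W = 6770 J.
State after step 1: P = 18.5 kPa, V = 478 L, T = 366 K.
Step 2 — Isobaric: P stays 18.5 kPa; V/T = const ⇒ T₂ = 717 K, V₂ = 936 L.
W = PΔV = 18.5×(936−478) kPa·L = 8490 J.
ΔU = nCvΔT = 2.91×32.0×(717−366) = 32600 J.
Q = ΔU + W = nCpΔT = 41100 J.
Net over both steps: W = 30500 J, Q = 47900 J, ΔU = 17400 J.

47900 J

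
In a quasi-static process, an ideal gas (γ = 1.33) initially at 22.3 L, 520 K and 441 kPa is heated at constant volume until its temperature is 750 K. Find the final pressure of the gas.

Isochoric: V stays 22.3 L; P/T = const ⇒ T₂ = 750 K, P₂ = 636 kPa.

636 kPa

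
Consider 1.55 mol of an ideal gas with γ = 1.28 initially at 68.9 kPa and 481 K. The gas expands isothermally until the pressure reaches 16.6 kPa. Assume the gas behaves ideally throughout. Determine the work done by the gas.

V₁ = nRT₁/P₁ = 1.55×8.314×481/68.9 = 90.0 L.
Isothermal: T stays 481 K; PV = const ⇒ V₂ = 373 L, P₂ = 16.6 kPa.
W = nRT ln(V₂/V₁) = 1.55×8.314×481×ln(4.15) = 8820 J.

8820 J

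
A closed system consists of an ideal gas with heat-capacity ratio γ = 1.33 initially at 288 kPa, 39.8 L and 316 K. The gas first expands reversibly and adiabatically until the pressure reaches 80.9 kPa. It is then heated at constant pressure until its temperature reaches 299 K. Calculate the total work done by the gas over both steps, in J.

11900 J

n = P₁V₁/(RT₁) = 288×39.8/(8.314×316) = 4.36 mol.
Step 1 — Adiabatic: T₂/T₁ = (P₂/P₁)^((γ−1)/γ) ⇒ T₂ = 316×(0.281)^0.248 = 231 K; V₂ = 103 L.
ΔU = nCvΔT = 4.36×25.2×(231−316) = -9390 J.
Q = 0 for an adiabatic process, so W = −ΔU = 9390 J.
State after step 1: P = 80.9 kPa, V = 103 L, T = 231 K.
Step 2 — Isobaric: P stays 80.9 kPa; V/T = const ⇒ T₂ = 299 K, V₂ = 134 L.
W = PΔV = 80.9×(134−103) kPa·L = 2480 J.
ΔU = nCvΔT = 4.36×25.2×(299−231) = 7520 J.
Q = ΔU + W = nCpΔT = 10000 J.
Net over both steps: W = 11900 J, Q = 10000 J, ΔU = -1870 J.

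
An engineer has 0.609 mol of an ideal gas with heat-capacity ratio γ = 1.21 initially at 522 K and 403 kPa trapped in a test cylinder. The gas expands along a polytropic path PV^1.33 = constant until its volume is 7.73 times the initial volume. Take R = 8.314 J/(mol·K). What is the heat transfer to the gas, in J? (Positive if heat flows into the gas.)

V₁ = nRT₁/P₁ = 0.609×8.314×522/403 = 6.56 L.
Polytropic n=1.33: T₂ = T₁(V₁/V₂)^(n−1) = 522×(0.129)^0.33 = 266 K; P₂ = P₁(V₁/V₂)^n = 26.5 kPa.
W = (P₁V₁−P₂V₂)/(n−1) = (403×6.56−26.5×50.7)/0.33 = 3930 J.
ΔU = nCvΔT = 0.609×39.6×(266−522) = -6180 J.
Q = ΔU + W = -2250 J.

-2250 J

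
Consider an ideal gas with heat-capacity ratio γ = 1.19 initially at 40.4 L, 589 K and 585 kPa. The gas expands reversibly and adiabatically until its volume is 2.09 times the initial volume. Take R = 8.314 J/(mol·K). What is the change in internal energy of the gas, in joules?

n = P₁V₁/(RT₁) = 585×40.4/(8.314×589) = 4.83 mol.
Adiabatic: TV^(γ−1) = const ⇒ T₂ = 589×(0.478)^0.190 = 512 K; PV^γ = const ⇒ P₂ = 243 kPa.
For an ideal gas ΔU = nCvΔT with Cv = R/(γ−1) = 43.8 J/(mol·K).
ΔU = 4.83×43.8×(512−589) = -16300 J.

-16300 J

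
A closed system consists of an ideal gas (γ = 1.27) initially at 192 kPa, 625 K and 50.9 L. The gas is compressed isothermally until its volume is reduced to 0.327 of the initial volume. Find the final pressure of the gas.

587 kPa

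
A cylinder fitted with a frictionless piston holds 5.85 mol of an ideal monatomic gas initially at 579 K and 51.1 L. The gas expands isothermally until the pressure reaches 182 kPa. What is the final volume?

P₁ = nRT₁/V₁ = 5.85×8.314×579/51.1 = 551 kPa.
Isothermal: T stays 579 K; PV = const ⇒ V₂ = 155 L, P₂ = 182 kPa.

155 L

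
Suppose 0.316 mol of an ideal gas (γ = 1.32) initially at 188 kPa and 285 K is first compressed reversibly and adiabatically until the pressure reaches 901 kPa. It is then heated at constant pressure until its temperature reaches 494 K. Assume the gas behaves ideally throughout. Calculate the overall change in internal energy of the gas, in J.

1720 J

V₁ = nRT₁/P₁ = 0.316×8.314×285/188 = 3.98 L.
Step 1 — Adiabatic: T₂/T₁ = (P₂/P₁)^((γ−1)/γ) ⇒ T₂ = 285×(4.79)^0.242 = 417 K; V₂ = 1.22 L.
ΔU = nCvΔT = 0.316×26.0×(417−285) = 1080 J.
Q = 0 for an adiabatic process, so W = −ΔU = -1080 J.
State after step 1: P = 901 kPa, V = 1.22 L, T = 417 K.
Step 2 — Isobaric: P stays 901 kPa; V/T = const ⇒ T₂ = 494 K, V₂ = 1.44 L.
W = PΔV = 901×(1.44−1.22) kPa·L = 203 J.
ΔU = nCvΔT = 0.316×26.0×(494−417) = 635 J.
Q = ΔU + W = nCpΔT = 838 J.
Net over both steps: W = -878 J, Q = 838 J, ΔU = 1720 J.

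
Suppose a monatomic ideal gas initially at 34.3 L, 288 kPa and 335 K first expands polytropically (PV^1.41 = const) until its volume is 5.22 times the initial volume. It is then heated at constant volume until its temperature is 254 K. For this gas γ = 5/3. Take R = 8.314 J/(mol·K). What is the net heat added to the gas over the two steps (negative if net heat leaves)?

8270 J

n = P₁V₁/(RT₁) = 288×34.3/(8.314×335) = 3.55 mol.
Step 1 — Polytropic n=1.41: T₂ = T₁(V₁/V₂)^(n−1) = 335×(0.192)^0.41 = 170 K; P₂ = P₁(V₁/V₂)^n = 28.0 kPa.
W = (P₁V₁−P₂V₂)/(n−1) = (288×34.3−28.0×179)/0.41 = 11900 J.
ΔU = nCvΔT = 3.55×12.5×(170−335) = -7290 J.
Q = ΔU + W = 4560 J.
State after step 1: P = 28.0 kPa, V = 179 L, T = 170 K.
Step 2 — Isochoric: V stays 179 L; P/T = const ⇒ T₂ = 254 K, P₂ = 41.8 kPa.
W = 0 (no volume change).
ΔU = nCvΔT = 3.55×12.5×(254−170) = 3710 J.
Q = ΔU = 3710 J.
Net over both steps: W = 11900 J, Q = 8270 J, ΔU = -3580 J.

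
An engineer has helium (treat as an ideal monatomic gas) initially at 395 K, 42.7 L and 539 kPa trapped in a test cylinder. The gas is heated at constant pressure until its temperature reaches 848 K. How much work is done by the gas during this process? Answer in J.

26400 J

n = P₁V₁/(RT₁) = 539×42.7/(8.314×395) = 7.01 mol.
Isobaric: P stays 539 kPa; V/T = const ⇒ T₂ = 848 K, V₂ = 91.7 L.
W = PΔV = 539×(91.7−42.7) kPa·L = 26400 J.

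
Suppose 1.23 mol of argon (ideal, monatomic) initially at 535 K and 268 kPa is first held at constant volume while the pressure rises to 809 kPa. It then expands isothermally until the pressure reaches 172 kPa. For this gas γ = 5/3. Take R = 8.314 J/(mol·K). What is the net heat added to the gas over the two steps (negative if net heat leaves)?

V₁ = nRT₁/P₁ = 1.23×8.314×535/268 = 20.4 L.
Step 1 — Isochoric: V stays 20.4 L; P/T = const ⇒ T₂ = 1610 K, P₂ = 809 kPa.
W = 0 (no volume change).
ΔU = nCvΔT = 1.23×12.5×(1610−535) = 16600 J.
Q = ΔU = 16600 J.
State after step 1: P = 809 kPa, V = 20.4 L, T = 1610 K.
Step 2 — Isothermal: T stays 1610 K; PV = const ⇒ V₂ = 96.0 L, P₂ = 172 kPa.
ΔU = 0 (ideal gas, T constant).
W = nRT ln(V₂/V₁) = 1.23×8.314×1610×ln(4.70) = 25600 J.
Q = ΔU + W = 25600 J.
Net over both steps: W = 25600 J, Q = 42100 J, ΔU = 16600 J.

42100 J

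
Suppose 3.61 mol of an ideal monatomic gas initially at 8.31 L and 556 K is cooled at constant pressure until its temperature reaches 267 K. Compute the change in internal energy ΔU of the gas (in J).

P₁ = nRT₁/V₁ = 3.61×8.314×556/8.31 = 2010 kPa.
Isobaric: P stays 2010 kPa; V/T = const ⇒ T₂ = 267 K, V₂ = 3.99 L.
For an ideal gas ΔU = nCvΔT with Cv = (3/2)R = 12.5 J/(mol·K).
ΔU = 3.61×12.5×(267−556) = -13000 J.

-13000 J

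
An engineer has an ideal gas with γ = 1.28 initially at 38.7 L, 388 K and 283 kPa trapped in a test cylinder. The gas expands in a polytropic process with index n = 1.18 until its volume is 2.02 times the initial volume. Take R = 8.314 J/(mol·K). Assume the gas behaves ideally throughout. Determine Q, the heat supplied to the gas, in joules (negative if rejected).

n = P₁V₁/(RT₁) = 283×38.7/(8.314×388) = 3.40 mol.
Polytropic n=1.18: T₂ = T₁(V₁/V₂)^(n−1) = 388×(0.495)^0.18 = 342 K; P₂ = P₁(V₁/V₂)^n = 123 kPa.
W = (P₁V₁−P₂V₂)/(n−1) = (283×38.7−123×78.2)/0.18 = 7230 J.
ΔU = nCvΔT = 3.40×29.7×(342−388) = -4650 J.
Q = ΔU + W = 2580 J.

2580 J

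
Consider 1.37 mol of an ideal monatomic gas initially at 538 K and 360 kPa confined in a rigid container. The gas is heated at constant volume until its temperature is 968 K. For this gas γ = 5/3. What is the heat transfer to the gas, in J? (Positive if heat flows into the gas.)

7350 J

V₁ = nRT₁/P₁ = 1.37×8.314×538/360 = 17.0 L.
Isochoric: V stays 17.0 L; P/T = const ⇒ T₂ = 968 K, P₂ = 648 kPa.
W = 0 (no volume change).
ΔU = nCvΔT = 1.37×12.5×(968−538) = 7350 J.
Q = ΔU = 7350 J.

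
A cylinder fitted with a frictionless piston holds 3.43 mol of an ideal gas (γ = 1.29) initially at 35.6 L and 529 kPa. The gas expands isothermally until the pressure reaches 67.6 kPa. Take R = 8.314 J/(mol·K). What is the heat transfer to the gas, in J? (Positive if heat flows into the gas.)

38700 J

T₁ = P₁V₁/(nR) = 529×35.6/(3.43×8.314) = 660 K.
Isothermal: T stays 660 K; PV = const ⇒ V₂ = 279 L, P₂ = 67.6 kPa.
ΔU = 0 (ideal gas, T constant).
W = nRT ln(V₂/V₁) = 3.43×8.314×660×ln(7.83) = 38700 J.
Q = ΔU + W = 38700 J.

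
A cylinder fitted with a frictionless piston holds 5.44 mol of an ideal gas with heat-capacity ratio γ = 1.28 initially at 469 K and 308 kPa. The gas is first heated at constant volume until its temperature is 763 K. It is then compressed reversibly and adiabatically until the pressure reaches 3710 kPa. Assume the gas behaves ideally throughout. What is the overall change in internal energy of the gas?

V₁ = nRT₁/P₁ = 5.44×8.314×469/308 = 68.9 L.
Step 1 — Isochoric: V stays 68.9 L; P/T = const ⇒ T₂ = 763 K, P₂ = 501 kPa.
W = 0 (no volume change).
ΔU = nCvΔT = 5.44×29.7×(763−469) = 47500 J.
Q = ΔU = 47500 J.
State after step 1: P = 501 kPa, V = 68.9 L, T = 763 K.
Step 2 — Adiabatic: T₂/T₁ = (P₂/P₁)^((γ−1)/γ) ⇒ T₂ = 763×(7.40)^0.219 = 1180 K; V₂ = 14.4 L.
ΔU = nCvΔT = 5.44×29.7×(1180−763) = 67700 J.
Q = 0 for an adiabatic process, so W = −ΔU = -67700 J.
Net over both steps: W = -67700 J, Q = 47500 J, ΔU = 115000 J.

115000 J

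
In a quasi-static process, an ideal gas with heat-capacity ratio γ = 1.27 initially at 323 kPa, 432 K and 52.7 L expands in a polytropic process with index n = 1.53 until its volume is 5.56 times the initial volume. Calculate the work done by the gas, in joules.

19200 J

n = P₁V₁/(RT₁) = 323×52.7/(8.314×432) = 4.74 mol.
Polytropic n=1.53: T₂ = T₁(V₁/V₂)^(n−1) = 432×(0.180)^0.53 = 174 K; P₂ = P₁(V₁/V₂)^n = 23.4 kPa.
W = (P₁V₁−P₂V₂)/(n−1) = (323×52.7−23.4×293)/0.53 = 19200 J.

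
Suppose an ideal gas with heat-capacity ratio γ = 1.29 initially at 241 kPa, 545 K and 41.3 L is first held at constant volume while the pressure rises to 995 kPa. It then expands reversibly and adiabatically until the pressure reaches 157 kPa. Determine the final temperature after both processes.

1490 K

n = P₁V₁/(RT₁) = 241×41.3/(8.314×545) = 2.20 mol.
Step 1 — Isochoric: V stays 41.3 L; P/T = const ⇒ T₂ = 2250 K, P₂ = 995 kPa.
W = 0 (no volume change).
ΔU = nCvΔT = 2.20×28.7×(2250−545) = 107000 J.
Q = ΔU = 107000 J.
State after step 1: P = 995 kPa, V = 41.3 L, T = 2250 K.
Step 2 — Adiabatic: T₂/T₁ = (P₂/P₁)^((γ−1)/γ) ⇒ T₂ = 2250×(0.158)^0.225 = 1490 K; V₂ = 173 L.
ΔU = nCvΔT = 2.20×28.7×(1490−2250) = -48100 J.
Q = 0 for an adiabatic process, so W = −ΔU = 48100 J.
Net over both steps: W = 48100 J, Q = 107000 J, ΔU = 59200 J.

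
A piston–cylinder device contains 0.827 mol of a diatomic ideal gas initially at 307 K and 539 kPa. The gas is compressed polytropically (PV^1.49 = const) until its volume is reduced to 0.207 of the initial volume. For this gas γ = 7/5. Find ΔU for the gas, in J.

6140 J

V₁ = nRT₁/P₁ = 0.827×8.314×307/539 = 3.92 L.
Polytropic n=1.49: T₂ = T₁(V₁/V₂)^(n−1) = 307×(4.83)^0.49 = 664 K; P₂ = P₁(V₁/V₂)^n = 5630 kPa.
For an ideal gas ΔU = nCvΔT with Cv = (5/2)R = 20.8 J/(mol·K).
ΔU = 0.827×20.8×(664−307) = 6140 J.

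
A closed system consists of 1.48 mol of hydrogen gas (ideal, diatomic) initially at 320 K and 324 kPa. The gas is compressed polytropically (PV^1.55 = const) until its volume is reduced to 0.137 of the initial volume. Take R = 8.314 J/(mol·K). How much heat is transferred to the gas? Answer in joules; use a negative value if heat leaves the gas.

5330 J

V₁ = nRT₁/P₁ = 1.48×8.314×320/324 = 12.2 L.
Polytropic n=1.55: T₂ = T₁(V₁/V₂)^(n−1) = 320×(7.30)^0.55 = 955 K; P₂ = P₁(V₁/V₂)^n = 7060 kPa.
W = (P₁V₁−P₂V₂)/(n−1) = (324×12.2−7060×1.66)/0.55 = -14200 J.
ΔU = nCvΔT = 1.48×20.8×(955−320) = 19500 J.
Q = ΔU + W = 5330 J.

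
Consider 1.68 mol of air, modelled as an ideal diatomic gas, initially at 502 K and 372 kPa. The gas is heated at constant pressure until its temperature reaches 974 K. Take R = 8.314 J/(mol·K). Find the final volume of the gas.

V₁ = nRT₁/P₁ = 1.68×8.314×502/372 = 18.8 L.
Isobaric: P stays 372 kPa; V/T = const ⇒ T₂ = 974 K, V₂ = 36.6 L.

36.6 L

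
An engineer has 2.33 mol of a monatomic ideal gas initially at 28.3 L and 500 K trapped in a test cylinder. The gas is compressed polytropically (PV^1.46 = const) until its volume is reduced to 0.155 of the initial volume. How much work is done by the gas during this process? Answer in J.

-28600 J

P₁ = nRT₁/V₁ = 2.33×8.314×500/28.3 = 342 kPa.
Polytropic n=1.46: T₂ = T₁(V₁/V₂)^(n−1) = 500×(6.45)^0.46 = 1180 K; P₂ = P₁(V₁/V₂)^n = 5210 kPa.
W = (P₁V₁−P₂V₂)/(n−1) = (342×28.3−5210×4.39)/0.46 = -28600 J.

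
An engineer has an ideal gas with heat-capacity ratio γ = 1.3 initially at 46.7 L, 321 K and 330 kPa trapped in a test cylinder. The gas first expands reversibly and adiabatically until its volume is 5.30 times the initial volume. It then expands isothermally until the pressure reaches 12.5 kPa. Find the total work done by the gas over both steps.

30600 J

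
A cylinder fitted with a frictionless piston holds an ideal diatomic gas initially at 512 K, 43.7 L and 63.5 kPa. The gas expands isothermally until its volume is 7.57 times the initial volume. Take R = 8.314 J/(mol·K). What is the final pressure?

Isothermal: T stays 512 K; PV = const ⇒ V₂ = 331 L, P₂ = 8.39 kPa.

8.39 kPa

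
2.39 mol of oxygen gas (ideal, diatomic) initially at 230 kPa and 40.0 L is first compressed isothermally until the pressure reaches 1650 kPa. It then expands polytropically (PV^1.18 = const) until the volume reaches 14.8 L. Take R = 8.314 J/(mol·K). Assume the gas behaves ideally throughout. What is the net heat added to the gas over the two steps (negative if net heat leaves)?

T₁ = P₁V₁/(nR) = 230×40.0/(2.39×8.314) = 463 K.
Step 1 — Isothermal: T stays 463 K; PV = const ⇒ V₂ = 5.58 L, P₂ = 1650 kPa.
ΔU = 0 (ideal gas, T constant).
W = nRT ln(V₂/V₁) = 2.39×8.314×463×ln(0.139) = -18100 J.
Q = ΔU + W = -18100 J.
State after step 1: P = 1650 kPa, V = 5.58 L, T = 463 K.
Step 2 — Polytropic n=1.18: T₂ = T₁(V₁/V₂)^(n−1) = 463×(0.377)^0.18 = 388 K; P₂ = P₁(V₁/V₂)^n = 521 kPa.
W = (P₁V₁−P₂V₂)/(n−1) = (1650×5.58−521×14.8)/0.18 = 8240 J.
ΔU = nCvΔT = 2.39×20.8×(388−463) = -3710 J.
Q = ΔU + W = 4530 J.
Net over both steps: W = -9890 J, Q = -13600 J, ΔU = -3710 J.

-13600 J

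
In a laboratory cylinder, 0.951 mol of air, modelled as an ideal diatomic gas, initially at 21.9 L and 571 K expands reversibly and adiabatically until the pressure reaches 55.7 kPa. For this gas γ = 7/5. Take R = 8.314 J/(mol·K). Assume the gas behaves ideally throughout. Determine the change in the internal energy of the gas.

-3520 J

P₁ = nRT₁/V₁ = 0.951×8.314×571/21.9 = 206 kPa.
Adiabatic: T₂/T₁ = (P₂/P₁)^((γ−1)/γ) ⇒ T₂ = 571×(0.270)^0.286 = 393 K; V₂ = 55.8 L.
For an ideal gas ΔU = nCvΔT with Cv = (5/2)R = 20.8 J/(mol·K).
ΔU = 0.951×20.8×(393−571) = -3520 J.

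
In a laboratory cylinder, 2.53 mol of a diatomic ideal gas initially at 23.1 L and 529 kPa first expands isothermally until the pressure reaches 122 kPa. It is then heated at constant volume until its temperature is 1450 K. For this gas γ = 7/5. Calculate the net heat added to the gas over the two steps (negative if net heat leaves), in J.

63600 J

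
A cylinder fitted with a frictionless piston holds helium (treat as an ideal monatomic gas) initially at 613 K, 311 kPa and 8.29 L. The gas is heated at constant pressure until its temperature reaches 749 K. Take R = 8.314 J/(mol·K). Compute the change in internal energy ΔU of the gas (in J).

858 J

n = P₁V₁/(RT₁) = 311×8.29/(8.314×613) = 0.506 mol.
Isobaric: P stays 311 kPa; V/T = const ⇒ T₂ = 749 K, V₂ = 10.1 L.
For an ideal gas ΔU = nCvΔT with Cv = (3/2)R = 12.5 J/(mol·K).
ΔU = 0.506×12.5×(749−613) = 858 J.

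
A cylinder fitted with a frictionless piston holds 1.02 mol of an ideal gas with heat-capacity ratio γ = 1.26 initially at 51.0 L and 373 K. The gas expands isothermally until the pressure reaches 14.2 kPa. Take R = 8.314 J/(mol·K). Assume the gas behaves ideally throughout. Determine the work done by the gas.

P₁ = nRT₁/V₁ = 1.02×8.314×373/51.0 = 62.0 kPa.
Isothermal: T stays 373 K; PV = const ⇒ V₂ = 223 L, P₂ = 14.2 kPa.
W = nRT ln(V₂/V₁) = 1.02×8.314×373×ln(4.37) = 4660 J.

4660 J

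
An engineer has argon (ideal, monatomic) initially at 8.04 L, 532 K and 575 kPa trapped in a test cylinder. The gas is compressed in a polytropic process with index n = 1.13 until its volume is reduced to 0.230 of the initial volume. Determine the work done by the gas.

n = P₁V₁/(RT₁) = 575×8.04/(8.314×532) = 1.05 mol.
Polytropic n=1.13: T₂ = T₁(V₁/V₂)^(n−1) = 532×(4.35)^0.13 = 644 K; P₂ = P₁(V₁/V₂)^n = 3030 kPa.
W = (P₁V₁−P₂V₂)/(n−1) = (575×8.04−3030×1.85)/0.13 = -7490 J.

-7490 J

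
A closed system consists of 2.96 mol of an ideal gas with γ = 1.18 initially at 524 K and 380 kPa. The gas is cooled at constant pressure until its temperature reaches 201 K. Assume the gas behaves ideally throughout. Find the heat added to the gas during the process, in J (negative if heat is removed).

-52100 J

V₁ = nRT₁/P₁ = 2.96×8.314×524/380 = 33.9 L.
Isobaric: P stays 380 kPa; V/T = const ⇒ T₂ = 201 K, V₂ = 13.0 L.
W = PΔV = 380×(13.0−33.9) kPa·L = -7950 J.
ΔU = nCvΔT = 2.96×46.2×(201−524) = -44200 J.
Q = ΔU + W = nCpΔT = -52100 J.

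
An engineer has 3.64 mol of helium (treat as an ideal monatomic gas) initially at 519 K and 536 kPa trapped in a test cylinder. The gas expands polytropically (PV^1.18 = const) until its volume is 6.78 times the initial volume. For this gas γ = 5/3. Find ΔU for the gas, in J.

V₁ = nRT₁/P₁ = 3.64×8.314×519/536 = 29.3 L.
Polytropic n=1.18: T₂ = T₁(V₁/V₂)^(n−1) = 519×(0.147)^0.18 = 368 K; P₂ = P₁(V₁/V₂)^n = 56.0 kPa.
For an ideal gas ΔU = nCvΔT with Cv = (3/2)R = 12.5 J/(mol·K).
ΔU = 3.64×12.5×(368−519) = -6870 J.

-6870 J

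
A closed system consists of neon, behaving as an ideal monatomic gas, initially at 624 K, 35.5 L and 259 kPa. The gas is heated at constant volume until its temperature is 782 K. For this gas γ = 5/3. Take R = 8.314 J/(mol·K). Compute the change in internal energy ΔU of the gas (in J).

3490 J

n = P₁V₁/(RT₁) = 259×35.5/(8.314×624) = 1.77 mol.
Isochoric: V stays 35.5 L; P/T = const ⇒ T₂ = 782 K, P₂ = 325 kPa.
For an ideal gas ΔU = nCvΔT with Cv = (3/2)R = 12.5 J/(mol·K).
ΔU = 1.77×12.5×(782−624) = 3490 J.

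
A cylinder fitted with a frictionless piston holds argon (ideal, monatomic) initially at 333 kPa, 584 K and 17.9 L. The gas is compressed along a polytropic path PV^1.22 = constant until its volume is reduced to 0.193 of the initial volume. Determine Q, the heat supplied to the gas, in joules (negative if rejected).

-7920 J

n = P₁V₁/(RT₁) = 333×17.9/(8.314×584) = 1.23 mol.
Polytropic n=1.22: T₂ = T₁(V₁/V₂)^(n−1) = 584×(5.18)^0.22 = 839 K; P₂ = P₁(V₁/V₂)^n = 2480 kPa.
W = (P₁V₁−P₂V₂)/(n−1) = (333×17.9−2480×3.45)/0.22 = -11800 J.
ΔU = nCvΔT = 1.23×12.5×(839−584) = 3900 J.
Q = ΔU + W = -7920 J.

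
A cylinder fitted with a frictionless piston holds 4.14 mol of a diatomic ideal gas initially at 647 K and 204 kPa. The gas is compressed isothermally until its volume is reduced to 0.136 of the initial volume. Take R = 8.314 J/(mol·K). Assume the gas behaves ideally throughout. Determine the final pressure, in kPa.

V₁ = nRT₁/P₁ = 4.14×8.314×647/204 = 109 L.
Isothermal: T stays 647 K; PV = const ⇒ V₂ = 14.8 L, P₂ = 1500 kPa.

1500 kPa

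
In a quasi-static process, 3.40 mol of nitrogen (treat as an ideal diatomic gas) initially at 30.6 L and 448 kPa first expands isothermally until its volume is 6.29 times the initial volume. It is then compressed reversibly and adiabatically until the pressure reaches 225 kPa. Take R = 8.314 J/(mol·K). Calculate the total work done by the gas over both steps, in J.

11900 J

T₁ = P₁V₁/(nR) = 448×30.6/(3.40×8.314) = 485 K.
Step 1 — Isothermal: T stays 485 K; PV = const ⇒ V₂ = 192 L, P₂ = 71.2 kPa.
ΔU = 0 (ideal gas, T constant).
W = nRT ln(V₂/V₁) = 3.40×8.314×485×ln(6.29) = 25200 J.
Q = ΔU + W = 25200 J.
State after step 1: P = 71.2 kPa, V = 192 L, T = 485 K.
Step 2 — Adiabatic: T₂/T₁ = (P₂/P₁)^((γ−1)/γ) ⇒ T₂ = 485×(3.16)^0.286 = 674 K; V₂ = 84.6 L.
ΔU = nCvΔT = 3.40×20.8×(674−485) = 13300 J.
Q = 0 for an adiabatic process, so W = −ΔU = -13300 J.
Net over both steps: W = 11900 J, Q = 25200 J, ΔU = 13300 J.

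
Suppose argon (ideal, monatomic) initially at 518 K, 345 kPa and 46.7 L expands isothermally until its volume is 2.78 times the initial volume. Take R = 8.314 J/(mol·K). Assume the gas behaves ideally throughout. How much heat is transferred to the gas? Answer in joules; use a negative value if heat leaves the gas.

n = P₁V₁/(RT₁) = 345×46.7/(8.314×518) = 3.74 mol.
Isothermal: T stays 518 K; PV = const ⇒ V₂ = 130 L, P₂ = 124 kPa.
ΔU = 0 (ideal gas, T constant).
W = nRT ln(V₂/V₁) = 3.74×8.314×518×ln(2.78) = 16500 J.
Q = ΔU + W = 16500 J.

16500 J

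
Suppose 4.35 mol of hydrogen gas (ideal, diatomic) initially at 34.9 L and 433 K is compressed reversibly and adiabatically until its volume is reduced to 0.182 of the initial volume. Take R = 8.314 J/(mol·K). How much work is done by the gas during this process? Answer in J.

P₁ = nRT₁/V₁ = 4.35×8.314×433/34.9 = 449 kPa.
Adiabatic: TV^(γ−1) = const ⇒ T₂ = 433×(5.49)^0.400 = 856 K; PV^γ = const ⇒ P₂ = 4870 kPa.
ΔU = nCvΔT = 4.35×20.8×(856−433) = 38200 J.
Q = 0 for an adiabatic process, so W = −ΔU = -38200 J.

-38200 J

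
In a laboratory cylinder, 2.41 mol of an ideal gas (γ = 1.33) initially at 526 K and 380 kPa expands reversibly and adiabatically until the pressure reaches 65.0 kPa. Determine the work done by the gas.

11300 J

V₁ = nRT₁/P₁ = 2.41×8.314×526/380 = 27.7 L.
Adiabatic: T₂/T₁ = (P₂/P₁)^((γ−1)/γ) ⇒ T₂ = 526×(0.171)^0.248 = 339 K; V₂ = 105 L.
ΔU = nCvΔT = 2.41×25.2×(339−526) = -11300 J.
Q = 0 for an adiabatic process, so W = −ΔU = 11300 J.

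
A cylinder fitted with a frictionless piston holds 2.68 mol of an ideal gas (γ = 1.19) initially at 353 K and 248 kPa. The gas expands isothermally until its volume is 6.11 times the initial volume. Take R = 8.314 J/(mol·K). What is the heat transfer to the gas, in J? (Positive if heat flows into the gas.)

14200 J

V₁ = nRT₁/P₁ = 2.68×8.314×353/248 = 31.7 L.
Isothermal: T stays 353 K; PV = const ⇒ V₂ = 194 L, P₂ = 40.6 kPa.
ΔU = 0 (ideal gas, T constant).
W = nRT ln(V₂/V₁) = 2.68×8.314×353×ln(6.11) = 14200 J.
Q = ΔU + W = 14200 J.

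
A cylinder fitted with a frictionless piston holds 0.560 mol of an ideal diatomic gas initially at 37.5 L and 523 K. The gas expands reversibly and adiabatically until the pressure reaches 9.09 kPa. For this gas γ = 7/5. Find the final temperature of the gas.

298 K

P₁ = nRT₁/V₁ = 0.560×8.314×523/37.5 = 64.9 kPa.
Adiabatic: T₂/T₁ = (P₂/P₁)^((γ−1)/γ) ⇒ T₂ = 523×(0.140)^0.286 = 298 K; V₂ = 153 L.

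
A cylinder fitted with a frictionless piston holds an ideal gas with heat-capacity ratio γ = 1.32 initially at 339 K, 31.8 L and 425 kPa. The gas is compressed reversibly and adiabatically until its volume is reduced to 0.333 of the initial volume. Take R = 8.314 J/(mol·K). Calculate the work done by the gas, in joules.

-17800 J

n = P₁V₁/(RT₁) = 425×31.8/(8.314×339) = 4.80 mol.
Adiabatic: TV^(γ−1) = const ⇒ T₂ = 339×(3.00)^0.320 = 482 K; PV^γ = const ⇒ P₂ = 1810 kPa.
ΔU = nCvΔT = 4.80×26.0×(482−339) = 17800 J.
Q = 0 for an adiabatic process, so W = −ΔU = -17800 J.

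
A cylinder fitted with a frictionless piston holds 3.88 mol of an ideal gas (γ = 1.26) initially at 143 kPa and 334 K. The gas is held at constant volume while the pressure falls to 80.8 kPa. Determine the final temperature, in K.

189 K

V₁ = nRT₁/P₁ = 3.88×8.314×334/143 = 75.3 L.
Isochoric: V stays 75.3 L; P/T = const ⇒ T₂ = 189 K, P₂ = 80.8 kPa.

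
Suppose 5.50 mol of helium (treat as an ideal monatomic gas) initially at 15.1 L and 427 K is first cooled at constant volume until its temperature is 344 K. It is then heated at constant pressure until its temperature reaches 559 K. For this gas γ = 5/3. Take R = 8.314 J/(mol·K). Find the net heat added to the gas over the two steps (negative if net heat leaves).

18900 J

P₁ = nRT₁/V₁ = 5.50×8.314×427/15.1 = 1290 kPa.
Step 1 — Isochoric: V stays 15.1 L; P/T = const ⇒ T₂ = 344 K, P₂ = 1040 kPa.
W = 0 (no volume change).
ΔU = nCvΔT = 5.50×12.5×(344−427) = -5690 J.
Q = ΔU = -5690 J.
State after step 1: P = 1040 kPa, V = 15.1 L, T = 344 K.
Step 2 — Isobaric: P stays 1040 kPa; V/T = const ⇒ T₂ = 559 K, V₂ = 24.5 L.
W = PΔV = 1040×(24.5−15.1) kPa·L = 9830 J.
ΔU = nCvΔT = 5.50×12.5×(559−344) = 14700 J.
Q = ΔU + W = nCpΔT = 24600 J.
Net over both steps: W = 9830 J, Q = 18900 J, ΔU = 9050 J.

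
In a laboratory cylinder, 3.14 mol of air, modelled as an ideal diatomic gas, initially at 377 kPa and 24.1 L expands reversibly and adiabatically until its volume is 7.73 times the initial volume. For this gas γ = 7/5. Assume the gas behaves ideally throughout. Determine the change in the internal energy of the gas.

T₁ = P₁V₁/(nR) = 377×24.1/(3.14×8.314) = 348 K.
Adiabatic: TV^(γ−1) = const ⇒ T₂ = 348×(0.129)^0.400 = 154 K; PV^γ = const ⇒ P₂ = 21.5 kPa.
For an ideal gas ΔU = nCvΔT with Cv = (5/2)R = 20.8 J/(mol·K).
ΔU = 3.14×20.8×(154−348) = -12700 J.

-12700 J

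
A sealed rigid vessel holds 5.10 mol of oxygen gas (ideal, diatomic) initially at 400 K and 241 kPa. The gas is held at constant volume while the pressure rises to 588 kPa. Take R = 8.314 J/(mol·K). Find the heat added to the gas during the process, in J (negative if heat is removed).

61100 J

V₁ = nRT₁/P₁ = 5.10×8.314×400/241 = 70.4 L.
Isochoric: V stays 70.4 L; P/T = const ⇒ T₂ = 976 K, P₂ = 588 kPa.
W = 0 (no volume change).
ΔU = nCvΔT = 5.10×20.8×(976−400) = 61100 J.
Q = ΔU = 61100 J.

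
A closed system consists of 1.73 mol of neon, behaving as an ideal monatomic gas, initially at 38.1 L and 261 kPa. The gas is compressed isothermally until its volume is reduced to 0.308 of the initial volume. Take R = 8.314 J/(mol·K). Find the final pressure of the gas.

T₁ = P₁V₁/(nR) = 261×38.1/(1.73×8.314) = 691 K.
Isothermal: T stays 691 K; PV = const ⇒ V₂ = 11.7 L, P₂ = 847 kPa.

847 kPa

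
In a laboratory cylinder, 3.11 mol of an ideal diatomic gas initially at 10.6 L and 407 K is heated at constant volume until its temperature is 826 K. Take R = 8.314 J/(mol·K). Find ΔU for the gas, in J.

27100 J

P₁ = nRT₁/V₁ = 3.11×8.314×407/10.6 = 993 kPa.
Isochoric: V stays 10.6 L; P/T = const ⇒ T₂ = 826 K, P₂ = 2010 kPa.
For an ideal gas ΔU = nCvΔT with Cv = (5/2)R = 20.8 J/(mol·K).
ΔU = 3.11×20.8×(826−407) = 27100 J.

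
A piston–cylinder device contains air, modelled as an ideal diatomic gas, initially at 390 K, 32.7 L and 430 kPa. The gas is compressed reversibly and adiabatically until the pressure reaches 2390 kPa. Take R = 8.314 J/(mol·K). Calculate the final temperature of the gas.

637 K

Adiabatic: T₂/T₁ = (P₂/P₁)^((γ−1)/γ) ⇒ T₂ = 390×(5.56)^0.286 = 637 K; V₂ = 9.60 L.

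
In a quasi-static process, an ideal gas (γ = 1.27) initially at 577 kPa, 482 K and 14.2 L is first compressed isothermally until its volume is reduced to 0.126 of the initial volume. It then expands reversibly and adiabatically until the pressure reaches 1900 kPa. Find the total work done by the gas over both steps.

n = P₁V₁/(RT₁) = 577×14.2/(8.314×482) = 2.04 mol.
Step 1 — Isothermal: T stays 482 K; PV = const ⇒ V₂ = 1.79 L, P₂ = 4580 kPa.
ΔU = 0 (ideal gas, T constant).
W = nRT ln(V₂/V₁) = 2.04×8.314×482×ln(0.126) = -17000 J.
Q = ΔU + W = -17000 J.
State after step 1: P = 4580 kPa, V = 1.79 L, T = 482 K.
Step 2 — Adiabatic: T₂/T₁ = (P₂/P₁)^((γ−1)/γ) ⇒ T₂ = 482×(0.415)^0.213 = 400 K; V₂ = 3.58 L.
ΔU = nCvΔT = 2.04×30.8×(400−482) = -5180 J.
Q = 0 for an adiabatic process, so W = −ΔU = 5180 J.
Net over both steps: W = -11800 J, Q = -17000 J, ΔU = -5180 J.

-11800 J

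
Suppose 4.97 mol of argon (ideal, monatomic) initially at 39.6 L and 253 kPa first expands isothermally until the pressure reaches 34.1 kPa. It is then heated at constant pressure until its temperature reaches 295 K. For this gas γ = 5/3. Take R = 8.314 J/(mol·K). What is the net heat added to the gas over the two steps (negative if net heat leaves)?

25500 J

T₁ = P₁V₁/(nR) = 253×39.6/(4.97×8.314) = 242 K.
Step 1 — Isothermal: T stays 242 K; PV = const ⇒ V₂ = 294 L, P₂ = 34.1 kPa.
ΔU = 0 (ideal gas, T constant).
W = nRT ln(V₂/V₁) = 4.97×8.314×242×ln(7.42) = 20100 J.
Q = ΔU + W = 20100 J.
State after step 1: P = 34.1 kPa, V = 294 L, T = 242 K.
Step 2 — Isobaric: P stays 34.1 kPa; V/T = const ⇒ T₂ = 295 K, V₂ = 357 L.
W = PΔV = 34.1×(357−294) kPa·L = 2170 J.
ΔU = nCvΔT = 4.97×12.5×(295−242) = 3260 J.
Q = ΔU + W = nCpΔT = 5430 J.
Net over both steps: W = 22200 J, Q = 25500 J, ΔU = 3260 J.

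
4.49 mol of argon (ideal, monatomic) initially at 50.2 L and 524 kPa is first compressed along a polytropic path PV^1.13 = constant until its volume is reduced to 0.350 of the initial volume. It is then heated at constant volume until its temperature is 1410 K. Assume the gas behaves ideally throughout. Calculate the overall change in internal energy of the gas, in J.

T₁ = P₁V₁/(nR) = 524×50.2/(4.49×8.314) = 705 K.
Step 1 — Polytropic n=1.13: T₂ = T₁(V₁/V₂)^(n−1) = 705×(2.86)^0.13 = 808 K; P₂ = P₁(V₁/V₂)^n = 1720 kPa.
W = (P₁V₁−P₂V₂)/(n−1) = (524×50.2−1720×17.6)/0.13 = -29600 J.
ΔU = nCvΔT = 4.49×12.5×(808−705) = 5770 J.
Q = ΔU + W = -23800 J.
State after step 1: P = 1720 kPa, V = 17.6 L, T = 808 K.
Step 2 — Isochoric: V stays 17.6 L; P/T = const ⇒ T₂ = 1410 K, P₂ = 3000 kPa.
W = 0 (no volume change).
ΔU = nCvΔT = 4.49×12.5×(1410−808) = 33700 J.
Q = ΔU = 33700 J.
Net over both steps: W = -29600 J, Q = 9910 J, ΔU = 39500 J.

39500 J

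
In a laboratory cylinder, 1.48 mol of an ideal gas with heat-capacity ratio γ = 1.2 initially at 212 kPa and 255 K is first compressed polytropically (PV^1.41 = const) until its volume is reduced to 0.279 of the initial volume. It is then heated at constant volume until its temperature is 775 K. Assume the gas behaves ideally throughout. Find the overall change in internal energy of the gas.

32000 J

V₁ = nRT₁/P₁ = 1.48×8.314×255/212 = 14.8 L.
Step 1 — Polytropic n=1.41: T₂ = T₁(V₁/V₂)^(n−1) = 255×(3.58)^0.41 = 430 K; P₂ = P₁(V₁/V₂)^n = 1280 kPa.
W = (P₁V₁−P₂V₂)/(n−1) = (212×14.8−1280×4.13)/0.41 = -5260 J.
ΔU = nCvΔT = 1.48×41.6×(430−255) = 10800 J.
Q = ΔU + W = 5530 J.
State after step 1: P = 1280 kPa, V = 4.13 L, T = 430 K.
Step 2 — Isochoric: V stays 4.13 L; P/T = const ⇒ T₂ = 775 K, P₂ = 2310 kPa.
W = 0 (no volume change).
ΔU = nCvΔT = 1.48×41.6×(775−430) = 21200 J.
Q = ΔU = 21200 J.
Net over both steps: W = -5260 J, Q = 26700 J, ΔU = 32000 J.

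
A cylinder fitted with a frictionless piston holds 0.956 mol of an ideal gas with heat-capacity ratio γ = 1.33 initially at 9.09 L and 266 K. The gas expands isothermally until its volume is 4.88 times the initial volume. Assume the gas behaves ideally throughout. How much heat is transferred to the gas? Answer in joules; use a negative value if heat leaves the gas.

3350 J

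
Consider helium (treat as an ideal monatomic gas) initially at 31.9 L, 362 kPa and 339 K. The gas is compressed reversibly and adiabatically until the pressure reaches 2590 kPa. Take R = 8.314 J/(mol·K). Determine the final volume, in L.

9.80 L

Adiabatic: T₂/T₁ = (P₂/P₁)^((γ−1)/γ) ⇒ T₂ = 339×(7.15)^0.400 = 745 K; V₂ = 9.80 L.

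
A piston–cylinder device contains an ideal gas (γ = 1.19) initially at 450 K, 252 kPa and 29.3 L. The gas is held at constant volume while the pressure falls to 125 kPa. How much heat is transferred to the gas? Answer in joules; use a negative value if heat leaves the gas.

n = P₁V₁/(RT₁) = 252×29.3/(8.314×450) = 1.97 mol.
Isochoric: V stays 29.3 L; P/T = const ⇒ T₂ = 223 K, P₂ = 125 kPa.
W = 0 (no volume change).
ΔU = nCvΔT = 1.97×43.8×(223−450) = -19600 J.
Q = ΔU = -19600 J.

-19600 J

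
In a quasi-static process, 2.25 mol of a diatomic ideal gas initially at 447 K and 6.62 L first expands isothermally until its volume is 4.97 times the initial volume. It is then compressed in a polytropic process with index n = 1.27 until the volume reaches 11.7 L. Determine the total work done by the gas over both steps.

3430 J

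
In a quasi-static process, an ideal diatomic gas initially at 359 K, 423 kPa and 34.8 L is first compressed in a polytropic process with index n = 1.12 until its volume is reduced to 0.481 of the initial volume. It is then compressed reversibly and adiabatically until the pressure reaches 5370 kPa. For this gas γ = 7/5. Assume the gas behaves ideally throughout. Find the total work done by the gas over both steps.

n = P₁V₁/(RT₁) = 423×34.8/(8.314×359) = 4.93 mol.
Step 1 — Polytropic n=1.12: T₂ = T₁(V₁/V₂)^(n−1) = 359×(2.08)^0.12 = 392 K; P₂ = P₁(V₁/V₂)^n = 960 kPa.
W = (P₁V₁−P₂V₂)/(n−1) = (423×34.8−960×16.7)/0.12 = -11300 J.
ΔU = nCvΔT = 4.93×20.8×(392−359) = 3380 J.
Q = ΔU + W = -7880 J.
State after step 1: P = 960 kPa, V = 16.7 L, T = 392 K.
Step 2 — Adiabatic: T₂/T₁ = (P₂/P₁)^((γ−1)/γ) ⇒ T₂ = 392×(5.59)^0.286 = 641 K; V₂ = 4.89 L.
ΔU = nCvΔT = 4.93×20.8×(641−392) = 25500 J.
Q = 0 for an adiabatic process, so W = −ΔU = -25500 J.
Net over both steps: W = -36800 J, Q = -7880 J, ΔU = 28900 J.

-36800 J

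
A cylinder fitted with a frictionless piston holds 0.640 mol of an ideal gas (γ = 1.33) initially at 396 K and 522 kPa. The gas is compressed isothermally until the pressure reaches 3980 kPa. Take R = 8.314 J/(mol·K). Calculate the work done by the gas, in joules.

-4280 J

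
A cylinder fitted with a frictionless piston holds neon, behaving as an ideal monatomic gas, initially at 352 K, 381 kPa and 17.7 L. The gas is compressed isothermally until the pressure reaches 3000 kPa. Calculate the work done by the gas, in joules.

-13900 J

n = P₁V₁/(RT₁) = 381×17.7/(8.314×352) = 2.30 mol.
Isothermal: T stays 352 K; PV = const ⇒ V₂ = 2.25 L, P₂ = 3000 kPa.
W = nRT ln(V₂/V₁) = 2.30×8.314×352×ln(0.127) = -13900 J.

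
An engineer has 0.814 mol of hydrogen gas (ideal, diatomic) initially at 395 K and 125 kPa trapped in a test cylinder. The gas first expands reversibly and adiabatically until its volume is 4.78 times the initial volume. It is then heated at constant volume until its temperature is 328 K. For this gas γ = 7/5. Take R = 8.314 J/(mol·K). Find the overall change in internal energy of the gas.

V₁ = nRT₁/P₁ = 0.814×8.314×395/125 = 21.4 L.
Step 1 — Adiabatic: TV^(γ−1) = const ⇒ T₂ = 395×(0.209)^0.400 = 211 K; PV^γ = const ⇒ P₂ = 14.0 kPa.
ΔU = nCvΔT = 0.814×20.8×(211−395) = -3110 J.
Q = 0 for an adiabatic process, so W = −ΔU = 3110 J.
State after step 1: P = 14.0 kPa, V = 102 L, T = 211 K.
Step 2 — Isochoric: V stays 102 L; P/T = const ⇒ T₂ = 328 K, P₂ = 21.7 kPa.
W = 0 (no volume change).
ΔU = nCvΔT = 0.814×20.8×(328−211) = 1980 J.
Q = ΔU = 1980 J.
Net over both steps: W = 3110 J, Q = 1980 J, ΔU = -1130 J.

-1130 J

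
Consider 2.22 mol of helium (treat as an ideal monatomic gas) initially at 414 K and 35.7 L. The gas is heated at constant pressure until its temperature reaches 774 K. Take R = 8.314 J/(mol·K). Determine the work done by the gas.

6640 J

P₁ = nRT₁/V₁ = 2.22×8.314×414/35.7 = 214 kPa.
Isobaric: P stays 214 kPa; V/T = const ⇒ T₂ = 774 K, V₂ = 66.7 L.
W = PΔV = 214×(66.7−35.7) kPa·L = 6640 J.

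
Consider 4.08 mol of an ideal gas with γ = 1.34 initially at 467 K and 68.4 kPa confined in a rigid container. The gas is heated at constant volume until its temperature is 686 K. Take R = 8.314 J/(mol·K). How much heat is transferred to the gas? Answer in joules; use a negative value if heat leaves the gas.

21800 J

V₁ = nRT₁/P₁ = 4.08×8.314×467/68.4 = 232 L.
Isochoric: V stays 232 L; P/T = const ⇒ T₂ = 686 K, P₂ = 100 kPa.
W = 0 (no volume change).
ΔU = nCvΔT = 4.08×24.5×(686−467) = 21800 J.
Q = ΔU = 21800 J.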